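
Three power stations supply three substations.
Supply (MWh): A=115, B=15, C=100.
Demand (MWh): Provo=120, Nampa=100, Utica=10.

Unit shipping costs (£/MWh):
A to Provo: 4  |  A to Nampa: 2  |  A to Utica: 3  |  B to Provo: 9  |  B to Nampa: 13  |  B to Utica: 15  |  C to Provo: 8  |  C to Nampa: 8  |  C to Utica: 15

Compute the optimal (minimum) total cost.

1185

An optimal shipping plan:
  A–Provo: 5 × £4 = £20
  A–Nampa: 100 × £2 = £200
  A–Utica: 10 × £3 = £30
  B–Provo: 15 × £9 = £135
  C–Provo: 100 × £8 = £800
Total = 20 + 200 + 30 + 135 + 800 = £1185.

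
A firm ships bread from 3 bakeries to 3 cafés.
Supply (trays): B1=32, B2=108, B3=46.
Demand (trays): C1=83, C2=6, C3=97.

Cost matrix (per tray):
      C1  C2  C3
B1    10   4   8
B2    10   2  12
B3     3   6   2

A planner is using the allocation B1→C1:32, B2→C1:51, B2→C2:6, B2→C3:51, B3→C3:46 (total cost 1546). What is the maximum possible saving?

Current plan cost = 32·10 + 51·10 + 6·2 + 51·12 + 46·2 = 1546.
Optimal plan:
  B1 to C3: 32 × 8 = 256
  B2 to C1: 83 × 10 = 830
  B2 to C2: 6 × 2 = 12
  B2 to C3: 19 × 12 = 228
  B3 to C3: 46 × 2 = 92
Optimal cost = 1418.
Saving = 1546 − 1418 = 128.

128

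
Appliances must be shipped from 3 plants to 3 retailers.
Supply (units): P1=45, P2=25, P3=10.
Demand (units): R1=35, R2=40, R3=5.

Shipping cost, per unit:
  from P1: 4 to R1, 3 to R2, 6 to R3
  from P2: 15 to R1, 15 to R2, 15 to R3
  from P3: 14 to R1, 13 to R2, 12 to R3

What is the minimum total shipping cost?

645

Optimal allocation:
  P1->R1: 5 × 4 = 20
  P1->R2: 40 × 3 = 120
  P2->R1: 25 × 15 = 375
  P3->R1: 5 × 14 = 70
  P3->R3: 5 × 12 = 60
Total = 20 + 120 + 375 + 70 + 60 = 645.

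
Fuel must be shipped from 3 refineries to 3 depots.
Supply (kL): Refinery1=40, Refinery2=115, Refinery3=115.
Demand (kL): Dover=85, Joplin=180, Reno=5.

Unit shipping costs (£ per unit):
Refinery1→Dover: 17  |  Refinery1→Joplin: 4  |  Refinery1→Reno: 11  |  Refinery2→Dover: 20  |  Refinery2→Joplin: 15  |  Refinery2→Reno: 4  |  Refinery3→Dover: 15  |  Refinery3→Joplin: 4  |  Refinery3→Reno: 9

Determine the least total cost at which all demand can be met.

Optimal allocation:
  Refinery1–Joplin: 40 kL
  Refinery2–Dover: 85 kL
  Refinery2–Joplin: 25 kL
  Refinery2–Reno: 5 kL
  Refinery3–Joplin: 115 kL
Total cost = £2715.
(Supply check: Refinery1 ships 40; Refinery2 ships 115; Refinery3 ships 115.)

2715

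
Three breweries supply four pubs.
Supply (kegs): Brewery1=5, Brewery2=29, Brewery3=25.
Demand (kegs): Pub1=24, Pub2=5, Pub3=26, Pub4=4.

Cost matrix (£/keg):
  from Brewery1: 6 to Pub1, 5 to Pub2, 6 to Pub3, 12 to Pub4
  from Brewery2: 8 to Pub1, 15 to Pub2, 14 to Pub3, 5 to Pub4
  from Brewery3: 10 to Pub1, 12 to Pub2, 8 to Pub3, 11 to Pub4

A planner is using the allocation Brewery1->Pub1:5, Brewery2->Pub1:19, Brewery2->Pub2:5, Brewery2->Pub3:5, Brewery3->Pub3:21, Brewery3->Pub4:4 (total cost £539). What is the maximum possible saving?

88

Current plan cost = 5·6 + 19·8 + 5·15 + 5·14 + 21·8 + 4·11 = £539.
Optimal plan:
  Brewery1 to Pub2: 5 × £5 = £25
  Brewery2 to Pub1: 24 × £8 = £192
  Brewery2 to Pub3: 1 × £14 = £14
  Brewery2 to Pub4: 4 × £5 = £20
  Brewery3 to Pub3: 25 × £8 = £200
Optimal cost = £451.
Saving = 539 − 451 = £88.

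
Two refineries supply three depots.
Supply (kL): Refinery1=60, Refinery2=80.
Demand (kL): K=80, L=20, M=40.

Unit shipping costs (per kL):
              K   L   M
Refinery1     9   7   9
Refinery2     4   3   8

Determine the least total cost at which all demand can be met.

One minimum-cost allocation:
  Refinery1→L: 20 kL
  Refinery1→M: 40 kL
  Refinery2→K: 80 kL
Total cost = 820.

820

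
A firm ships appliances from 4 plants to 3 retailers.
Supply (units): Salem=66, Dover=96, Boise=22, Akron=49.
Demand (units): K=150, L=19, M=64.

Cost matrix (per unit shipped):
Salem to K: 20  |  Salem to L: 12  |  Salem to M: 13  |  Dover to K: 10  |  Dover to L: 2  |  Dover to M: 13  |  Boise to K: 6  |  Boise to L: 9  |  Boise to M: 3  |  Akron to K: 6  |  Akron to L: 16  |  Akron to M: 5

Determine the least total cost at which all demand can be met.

2106

An optimal shipping plan:
  Salem->L: 2 units
  Salem->M: 64 units
  Dover->K: 79 units
  Dover->L: 17 units
  Boise->K: 22 units
  Akron->K: 49 units
Total cost = 2106.
(Supply check: Salem ships 66; Dover ships 96; Boise ships 22; Akron ships 49.)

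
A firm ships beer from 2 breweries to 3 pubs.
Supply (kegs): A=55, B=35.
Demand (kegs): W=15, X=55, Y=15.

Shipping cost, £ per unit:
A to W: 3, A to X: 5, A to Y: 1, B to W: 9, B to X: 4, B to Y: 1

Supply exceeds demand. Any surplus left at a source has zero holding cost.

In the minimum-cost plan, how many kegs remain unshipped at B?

0

An optimal plan:
  A→W: 15 kegs
  A→X: 20 kegs
  A→Y: 15 kegs
  B→X: 35 kegs
Total cost = £300.
B ships 35 of its 35, leaving 0.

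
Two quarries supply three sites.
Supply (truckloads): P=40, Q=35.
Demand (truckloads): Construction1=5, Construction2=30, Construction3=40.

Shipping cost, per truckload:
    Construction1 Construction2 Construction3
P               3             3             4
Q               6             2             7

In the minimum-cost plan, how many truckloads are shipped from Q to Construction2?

Solving gives:
  P→Construction1: 5 truckloads
  P→Construction3: 35 truckloads
  Q→Construction2: 30 truckloads
  Q→Construction3: 5 truckloads
Total cost = 250.
So Q→Construction2 carries 30 truckloads.

30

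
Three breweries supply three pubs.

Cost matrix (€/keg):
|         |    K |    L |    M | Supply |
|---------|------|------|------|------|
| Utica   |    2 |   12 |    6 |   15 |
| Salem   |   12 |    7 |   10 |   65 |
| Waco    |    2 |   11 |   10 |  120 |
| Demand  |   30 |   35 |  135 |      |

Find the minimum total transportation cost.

An optimal shipping plan:
  Utica to M: 15 kegs
  Salem to L: 35 kegs
  Salem to M: 30 kegs
  Waco to K: 30 kegs
  Waco to M: 90 kegs
Total cost = €1595.
(Supply check: Utica ships 15; Salem ships 65; Waco ships 120.)

1595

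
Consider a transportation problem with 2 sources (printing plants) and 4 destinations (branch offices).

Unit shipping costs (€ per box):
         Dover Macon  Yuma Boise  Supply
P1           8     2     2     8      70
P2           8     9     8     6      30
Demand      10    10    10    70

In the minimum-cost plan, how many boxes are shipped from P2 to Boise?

30

Solving gives:
  P1→Dover: 10 × €8 = €80
  P1→Macon: 10 × €2 = €20
  P1→Yuma: 10 × €2 = €20
  P1→Boise: 40 × €8 = €320
  P2→Boise: 30 × €6 = €180
Total cost = €620.
So P2→Boise carries 30 boxes.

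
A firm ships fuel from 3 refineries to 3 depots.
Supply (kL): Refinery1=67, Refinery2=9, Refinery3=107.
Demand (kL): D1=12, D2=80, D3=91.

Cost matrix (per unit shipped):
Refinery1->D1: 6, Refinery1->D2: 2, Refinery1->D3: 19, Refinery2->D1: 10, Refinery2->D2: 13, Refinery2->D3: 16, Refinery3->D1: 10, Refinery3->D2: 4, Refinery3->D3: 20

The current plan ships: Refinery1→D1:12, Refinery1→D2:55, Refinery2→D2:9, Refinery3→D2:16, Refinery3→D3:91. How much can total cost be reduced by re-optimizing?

Current plan cost = 12·6 + 55·2 + 9·13 + 16·4 + 91·20 = 2183.
Optimal plan:
  Refinery1->D1: 12 × 6 = 72
  Refinery1->D2: 55 × 2 = 110
  Refinery2->D3: 9 × 16 = 144
  Refinery3->D2: 25 × 4 = 100
  Refinery3->D3: 82 × 20 = 1640
Optimal cost = 2066.
Saving = 2183 − 2066 = 117.

117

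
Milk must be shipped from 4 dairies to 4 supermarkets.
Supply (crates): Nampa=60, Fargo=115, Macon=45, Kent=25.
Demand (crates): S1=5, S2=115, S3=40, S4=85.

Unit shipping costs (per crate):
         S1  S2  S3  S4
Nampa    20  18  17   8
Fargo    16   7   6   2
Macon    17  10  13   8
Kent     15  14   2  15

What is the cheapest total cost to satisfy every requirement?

1680

One minimum-cost allocation:
  Nampa to S4: 60 × 8 = 480
  Fargo to S2: 75 × 7 = 525
  Fargo to S3: 15 × 6 = 90
  Fargo to S4: 25 × 2 = 50
  Macon to S1: 5 × 17 = 85
  Macon to S2: 40 × 10 = 400
  Kent to S3: 25 × 2 = 50
Total = 480 + 525 + 90 + 50 + 85 + 400 + 50 = 1680.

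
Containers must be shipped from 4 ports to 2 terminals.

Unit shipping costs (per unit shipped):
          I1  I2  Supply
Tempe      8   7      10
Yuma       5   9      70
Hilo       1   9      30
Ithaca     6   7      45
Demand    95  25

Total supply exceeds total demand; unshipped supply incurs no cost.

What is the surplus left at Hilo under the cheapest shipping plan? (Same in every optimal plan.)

Minimum-cost shipments:
  Tempe to I2: 10 TEU
  Yuma to I1: 65 TEU
  Hilo to I1: 30 TEU
  Ithaca to I2: 15 TEU
Total cost = 530.
Hilo ships 30 of its 30, leaving 0.

0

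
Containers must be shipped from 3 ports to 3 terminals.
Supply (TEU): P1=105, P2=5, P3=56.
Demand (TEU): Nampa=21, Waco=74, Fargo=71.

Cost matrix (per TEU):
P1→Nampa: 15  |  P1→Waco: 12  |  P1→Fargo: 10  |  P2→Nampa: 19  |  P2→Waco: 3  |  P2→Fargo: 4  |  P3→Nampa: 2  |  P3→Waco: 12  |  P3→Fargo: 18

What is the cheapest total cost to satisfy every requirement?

1595

Optimal allocation:
  P1–Waco: 34 TEU
  P1–Fargo: 71 TEU
  P2–Waco: 5 TEU
  P3–Nampa: 21 TEU
  P3–Waco: 35 TEU
Total cost = 1595.
(Supply check: P1 ships 105; P2 ships 5; P3 ships 56.)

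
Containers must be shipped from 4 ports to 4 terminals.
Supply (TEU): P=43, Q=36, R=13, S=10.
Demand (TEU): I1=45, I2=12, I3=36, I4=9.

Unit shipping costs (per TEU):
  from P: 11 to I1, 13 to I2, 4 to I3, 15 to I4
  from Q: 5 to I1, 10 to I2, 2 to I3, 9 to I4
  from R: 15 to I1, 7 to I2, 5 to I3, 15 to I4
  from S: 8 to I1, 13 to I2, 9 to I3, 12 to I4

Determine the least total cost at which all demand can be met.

A cheapest plan:
  P to I1: 7 × 11 = 77
  P to I3: 36 × 4 = 144
  Q to I1: 28 × 5 = 140
  Q to I4: 8 × 9 = 72
  R to I2: 12 × 7 = 84
  R to I4: 1 × 15 = 15
  S to I1: 10 × 8 = 80
Total = 77 + 144 + 140 + 72 + 84 + 15 + 80 = 612.
(Supply check: P ships 43; Q ships 36; R ships 13; S ships 10.)

612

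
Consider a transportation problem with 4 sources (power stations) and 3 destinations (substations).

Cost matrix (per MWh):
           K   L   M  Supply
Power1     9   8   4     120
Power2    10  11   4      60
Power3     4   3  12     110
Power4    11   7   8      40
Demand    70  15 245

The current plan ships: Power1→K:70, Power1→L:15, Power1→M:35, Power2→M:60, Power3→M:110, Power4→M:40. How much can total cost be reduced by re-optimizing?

Current plan cost = 70·9 + 15·8 + 35·4 + 60·4 + 110·12 + 40·8 = 2770.
Optimal plan:
  Power1–M: 120 × 4 = 480
  Power2–M: 60 × 4 = 240
  Power3–K: 70 × 4 = 280
  Power3–L: 15 × 3 = 45
  Power3–M: 25 × 12 = 300
  Power4–M: 40 × 8 = 320
Optimal cost = 1665.
Saving = 2770 − 1665 = 1105.

1105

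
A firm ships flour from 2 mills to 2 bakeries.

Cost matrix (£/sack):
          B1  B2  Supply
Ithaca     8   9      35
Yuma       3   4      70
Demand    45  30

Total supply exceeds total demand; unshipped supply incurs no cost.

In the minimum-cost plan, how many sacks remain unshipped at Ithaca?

30

An optimal plan:
  Ithaca–B1: 5 × £8 = £40
  Yuma–B1: 40 × £3 = £120
  Yuma–B2: 30 × £4 = £120
Total cost = £280.
Ithaca ships 5 of its 35, leaving 30.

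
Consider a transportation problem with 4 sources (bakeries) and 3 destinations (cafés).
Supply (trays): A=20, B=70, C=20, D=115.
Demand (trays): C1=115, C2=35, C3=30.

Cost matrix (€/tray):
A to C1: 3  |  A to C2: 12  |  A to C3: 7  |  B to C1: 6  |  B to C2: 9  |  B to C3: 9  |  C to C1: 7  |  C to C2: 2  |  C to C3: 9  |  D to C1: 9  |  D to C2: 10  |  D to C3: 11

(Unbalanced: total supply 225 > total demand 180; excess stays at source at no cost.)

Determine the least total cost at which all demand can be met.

1225

An optimal shipping plan:
  A→C1: 20 × €3 = €60
  B→C1: 70 × €6 = €420
  C→C2: 20 × €2 = €40
  D→C1: 25 × €9 = €225
  D→C2: 15 × €10 = €150
  D→C3: 30 × €11 = €330
Total = 60 + 420 + 40 + 225 + 150 + 330 = €1225.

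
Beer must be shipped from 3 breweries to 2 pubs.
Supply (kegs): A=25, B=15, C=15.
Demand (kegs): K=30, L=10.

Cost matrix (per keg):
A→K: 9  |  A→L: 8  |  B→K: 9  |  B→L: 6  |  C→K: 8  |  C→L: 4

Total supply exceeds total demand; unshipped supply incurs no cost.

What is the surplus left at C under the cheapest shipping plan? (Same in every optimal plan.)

An optimal plan:
  A->K: 10 × 9 = 90
  B->K: 15 × 9 = 135
  C->K: 5 × 8 = 40
  C->L: 10 × 4 = 40
Total cost = 305.
C ships 15 of its 15, leaving 0.

0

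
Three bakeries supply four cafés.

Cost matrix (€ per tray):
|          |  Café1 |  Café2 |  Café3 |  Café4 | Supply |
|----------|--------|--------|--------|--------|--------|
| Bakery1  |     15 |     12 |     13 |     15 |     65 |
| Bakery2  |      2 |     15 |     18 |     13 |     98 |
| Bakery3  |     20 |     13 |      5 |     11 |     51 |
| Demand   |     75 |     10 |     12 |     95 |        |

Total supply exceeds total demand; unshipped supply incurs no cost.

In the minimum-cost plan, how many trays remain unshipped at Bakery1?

22

An optimal plan:
  Bakery1->Café2: 10 × €12 = €120
  Bakery1->Café4: 33 × €15 = €495
  Bakery2->Café1: 75 × €2 = €150
  Bakery2->Café4: 23 × €13 = €299
  Bakery3->Café3: 12 × €5 = €60
  Bakery3->Café4: 39 × €11 = €429
Total cost = €1553.
Bakery1 ships 43 of its 65, leaving 22.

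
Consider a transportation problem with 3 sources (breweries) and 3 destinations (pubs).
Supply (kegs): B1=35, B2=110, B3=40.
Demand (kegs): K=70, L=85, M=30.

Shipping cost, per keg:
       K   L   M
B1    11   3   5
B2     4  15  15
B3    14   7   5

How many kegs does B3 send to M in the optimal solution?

30

Optimal shipments:
  B1->L: 35 × 3 = 105
  B2->K: 70 × 4 = 280
  B2->L: 40 × 15 = 600
  B3->L: 10 × 7 = 70
  B3->M: 30 × 5 = 150
Total cost = 1205.
So B3→M carries 30 kegs.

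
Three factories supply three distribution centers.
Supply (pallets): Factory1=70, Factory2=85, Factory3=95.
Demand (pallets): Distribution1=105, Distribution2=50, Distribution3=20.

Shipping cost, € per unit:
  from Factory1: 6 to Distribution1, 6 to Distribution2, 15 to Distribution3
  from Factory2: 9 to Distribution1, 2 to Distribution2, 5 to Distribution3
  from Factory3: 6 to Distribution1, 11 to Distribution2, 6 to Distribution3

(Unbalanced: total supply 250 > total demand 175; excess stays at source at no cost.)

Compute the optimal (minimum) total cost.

One minimum-cost allocation:
  Factory1→Distribution1: 10 pallets
  Factory2→Distribution2: 50 pallets
  Factory2→Distribution3: 20 pallets
  Factory3→Distribution1: 95 pallets
Total cost = €830.

830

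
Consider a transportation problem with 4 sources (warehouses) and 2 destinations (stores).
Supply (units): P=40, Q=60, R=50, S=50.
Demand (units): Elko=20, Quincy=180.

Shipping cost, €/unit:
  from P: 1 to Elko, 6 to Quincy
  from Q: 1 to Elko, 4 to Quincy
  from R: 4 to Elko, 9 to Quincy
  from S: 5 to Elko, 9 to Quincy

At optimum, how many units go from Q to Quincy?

60

Solving gives:
  P→Elko: 20 × €1 = €20
  P→Quincy: 20 × €6 = €120
  Q→Quincy: 60 × €4 = €240
  R→Quincy: 50 × €9 = €450
  S→Quincy: 50 × €9 = €450
Total cost = €1280.
So Q→Quincy carries 60 units.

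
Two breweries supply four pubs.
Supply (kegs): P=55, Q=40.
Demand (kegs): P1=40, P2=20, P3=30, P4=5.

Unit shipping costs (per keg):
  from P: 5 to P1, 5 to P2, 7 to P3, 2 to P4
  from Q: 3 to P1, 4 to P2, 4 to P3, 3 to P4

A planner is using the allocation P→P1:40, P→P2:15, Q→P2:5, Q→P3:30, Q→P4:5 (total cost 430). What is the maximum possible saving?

Current plan cost = 40·5 + 15·5 + 5·4 + 30·4 + 5·3 = 430.
Optimal plan:
  P to P1: 30 × 5 = 150
  P to P2: 20 × 5 = 100
  P to P4: 5 × 2 = 10
  Q to P1: 10 × 3 = 30
  Q to P3: 30 × 4 = 120
Optimal cost = 410.
Saving = 430 − 410 = 20.

20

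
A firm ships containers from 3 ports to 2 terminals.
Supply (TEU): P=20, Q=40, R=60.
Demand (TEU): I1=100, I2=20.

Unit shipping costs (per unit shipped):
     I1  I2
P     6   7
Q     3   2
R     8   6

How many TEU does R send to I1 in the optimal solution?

Solving gives:
  P→I1: 20 × 6 = 120
  Q→I1: 40 × 3 = 120
  R→I1: 40 × 8 = 320
  R→I2: 20 × 6 = 120
Total cost = 680.
So R→I1 carries 40 TEU.

40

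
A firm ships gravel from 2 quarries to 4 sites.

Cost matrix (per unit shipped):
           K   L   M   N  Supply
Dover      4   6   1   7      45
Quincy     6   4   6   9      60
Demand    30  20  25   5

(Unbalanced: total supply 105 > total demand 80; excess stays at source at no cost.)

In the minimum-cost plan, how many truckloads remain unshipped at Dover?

Minimum-cost shipments:
  Dover->K: 20 × 4 = 80
  Dover->M: 25 × 1 = 25
  Quincy->K: 10 × 6 = 60
  Quincy->L: 20 × 4 = 80
  Quincy->N: 5 × 9 = 45
Total cost = 290.
Dover ships 45 of its 45, leaving 0.

0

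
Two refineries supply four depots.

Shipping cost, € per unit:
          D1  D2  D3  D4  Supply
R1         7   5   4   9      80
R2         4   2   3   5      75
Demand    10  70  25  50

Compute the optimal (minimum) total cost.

An optimal shipping plan:
  R1 to D1: 10 × €7 = €70
  R1 to D2: 45 × €5 = €225
  R1 to D3: 25 × €4 = €100
  R2 to D2: 25 × €2 = €50
  R2 to D4: 50 × €5 = €250
Total = 70 + 225 + 100 + 50 + 250 = €695.

695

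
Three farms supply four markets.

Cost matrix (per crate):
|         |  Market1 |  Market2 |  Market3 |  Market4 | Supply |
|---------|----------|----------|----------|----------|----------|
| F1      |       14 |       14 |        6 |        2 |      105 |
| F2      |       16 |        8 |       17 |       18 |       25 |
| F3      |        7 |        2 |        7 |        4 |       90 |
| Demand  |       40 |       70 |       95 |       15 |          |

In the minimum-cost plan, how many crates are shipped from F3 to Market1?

40

The minimum-cost plan:
  F1 to Market3: 90 × 6 = 540
  F1 to Market4: 15 × 2 = 30
  F2 to Market2: 25 × 8 = 200
  F3 to Market1: 40 × 7 = 280
  F3 to Market2: 45 × 2 = 90
  F3 to Market3: 5 × 7 = 35
Total cost = 1175.
So F3→Market1 carries 40 crates.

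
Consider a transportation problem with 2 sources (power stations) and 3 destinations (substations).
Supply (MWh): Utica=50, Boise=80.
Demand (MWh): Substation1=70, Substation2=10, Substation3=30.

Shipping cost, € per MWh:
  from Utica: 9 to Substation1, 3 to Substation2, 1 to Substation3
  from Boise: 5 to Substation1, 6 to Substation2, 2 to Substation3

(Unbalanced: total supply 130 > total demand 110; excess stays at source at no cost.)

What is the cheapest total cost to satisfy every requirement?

One minimum-cost allocation:
  Utica->Substation2: 10 × €3 = €30
  Utica->Substation3: 30 × €1 = €30
  Boise->Substation1: 70 × €5 = €350
Total = 30 + 30 + 350 = €410.

410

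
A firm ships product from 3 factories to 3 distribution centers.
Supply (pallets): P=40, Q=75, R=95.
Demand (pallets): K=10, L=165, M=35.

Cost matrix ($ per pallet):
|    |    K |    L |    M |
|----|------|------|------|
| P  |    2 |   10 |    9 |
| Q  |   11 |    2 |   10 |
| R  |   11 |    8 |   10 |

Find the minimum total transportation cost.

1210

An optimal shipping plan:
  P→K: 10 × $2 = $20
  P→M: 30 × $9 = $270
  Q→L: 75 × $2 = $150
  R→L: 90 × $8 = $720
  R→M: 5 × $10 = $50
Total = 20 + 270 + 150 + 720 + 50 = $1210.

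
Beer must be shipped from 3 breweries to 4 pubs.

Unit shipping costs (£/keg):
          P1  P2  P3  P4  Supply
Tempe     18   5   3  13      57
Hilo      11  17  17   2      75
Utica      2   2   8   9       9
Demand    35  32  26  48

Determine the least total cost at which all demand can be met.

An optimal shipping plan:
  Tempe to P2: 31 × £5 = £155
  Tempe to P3: 26 × £3 = £78
  Hilo to P1: 27 × £11 = £297
  Hilo to P4: 48 × £2 = £96
  Utica to P1: 8 × £2 = £16
  Utica to P2: 1 × £2 = £2
Total = 155 + 78 + 297 + 96 + 16 + 2 = £644.
(Supply check: Tempe ships 57; Hilo ships 75; Utica ships 9.)

644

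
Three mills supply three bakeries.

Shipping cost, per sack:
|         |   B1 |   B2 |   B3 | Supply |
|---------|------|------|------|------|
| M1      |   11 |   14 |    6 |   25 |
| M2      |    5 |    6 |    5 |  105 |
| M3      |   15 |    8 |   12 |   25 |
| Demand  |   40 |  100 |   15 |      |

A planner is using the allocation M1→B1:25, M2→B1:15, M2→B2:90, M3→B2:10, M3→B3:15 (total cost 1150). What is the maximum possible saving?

Current plan cost = 25·11 + 15·5 + 90·6 + 10·8 + 15·12 = 1150.
Optimal plan:
  M1–B1: 10 × 11 = 110
  M1–B3: 15 × 6 = 90
  M2–B1: 30 × 5 = 150
  M2–B2: 75 × 6 = 450
  M3–B2: 25 × 8 = 200
Optimal cost = 1000.
Saving = 1150 − 1000 = 150.

150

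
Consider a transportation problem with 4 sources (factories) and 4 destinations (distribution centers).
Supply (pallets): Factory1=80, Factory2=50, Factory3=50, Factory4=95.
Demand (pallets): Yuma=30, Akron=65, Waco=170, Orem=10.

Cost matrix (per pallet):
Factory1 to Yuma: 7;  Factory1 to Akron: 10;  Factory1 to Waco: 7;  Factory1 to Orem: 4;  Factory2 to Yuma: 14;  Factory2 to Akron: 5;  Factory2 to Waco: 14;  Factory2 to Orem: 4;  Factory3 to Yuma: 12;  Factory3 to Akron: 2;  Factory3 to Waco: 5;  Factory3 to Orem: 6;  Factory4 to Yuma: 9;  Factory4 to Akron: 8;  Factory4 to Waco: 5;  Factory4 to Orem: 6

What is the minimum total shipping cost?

1450

One minimum-cost allocation:
  Factory1 to Yuma: 30 × 7 = 210
  Factory1 to Waco: 50 × 7 = 350
  Factory2 to Akron: 40 × 5 = 200
  Factory2 to Orem: 10 × 4 = 40
  Factory3 to Akron: 25 × 2 = 50
  Factory3 to Waco: 25 × 5 = 125
  Factory4 to Waco: 95 × 5 = 475
Total = 210 + 350 + 200 + 40 + 50 + 125 + 475 = 1450.
(Supply check: Factory1 ships 80; Factory2 ships 50; Factory3 ships 50; Factory4 ships 95.)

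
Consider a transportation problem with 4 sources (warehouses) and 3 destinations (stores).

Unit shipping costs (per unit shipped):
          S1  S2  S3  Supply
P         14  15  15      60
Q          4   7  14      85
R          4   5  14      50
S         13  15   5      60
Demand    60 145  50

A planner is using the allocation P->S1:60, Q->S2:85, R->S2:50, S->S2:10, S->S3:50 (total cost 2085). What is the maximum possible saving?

Current plan cost = 60·14 + 85·7 + 50·5 + 10·15 + 50·5 = 2085.
Optimal plan:
  P→S2: 60 units
  Q→S1: 60 units
  Q→S2: 25 units
  R→S2: 50 units
  S→S2: 10 units
  S→S3: 50 units
Optimal cost = 1965.
Saving = 2085 − 1965 = 120.

120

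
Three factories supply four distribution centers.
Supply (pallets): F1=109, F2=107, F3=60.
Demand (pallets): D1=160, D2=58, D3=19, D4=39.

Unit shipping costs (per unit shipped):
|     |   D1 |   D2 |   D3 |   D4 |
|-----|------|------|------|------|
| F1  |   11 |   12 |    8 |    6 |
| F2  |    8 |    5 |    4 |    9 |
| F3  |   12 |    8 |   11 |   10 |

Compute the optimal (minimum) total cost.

2272

A cheapest plan:
  F1->D1: 70 pallets
  F1->D4: 39 pallets
  F2->D1: 88 pallets
  F2->D3: 19 pallets
  F3->D1: 2 pallets
  F3->D2: 58 pallets
Total cost = 2272.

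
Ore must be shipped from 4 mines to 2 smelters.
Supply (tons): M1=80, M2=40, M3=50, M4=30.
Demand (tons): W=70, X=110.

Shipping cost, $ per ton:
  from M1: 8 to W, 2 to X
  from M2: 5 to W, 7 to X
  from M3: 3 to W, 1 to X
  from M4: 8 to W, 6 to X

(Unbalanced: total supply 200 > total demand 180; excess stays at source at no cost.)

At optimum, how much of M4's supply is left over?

An optimal plan:
  M1->X: 80 × $2 = $160
  M2->W: 40 × $5 = $200
  M3->W: 30 × $3 = $90
  M3->X: 20 × $1 = $20
  M4->X: 10 × $6 = $60
Total cost = $530.
M4 ships 10 of its 30, leaving 20.

20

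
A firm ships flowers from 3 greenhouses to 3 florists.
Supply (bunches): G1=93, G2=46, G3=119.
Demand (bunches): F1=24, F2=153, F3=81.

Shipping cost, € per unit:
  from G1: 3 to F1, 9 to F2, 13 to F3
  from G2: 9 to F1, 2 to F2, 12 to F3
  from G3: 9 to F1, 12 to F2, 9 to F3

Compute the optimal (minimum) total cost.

One minimum-cost allocation:
  G1→F1: 24 bunches
  G1→F2: 69 bunches
  G2→F2: 46 bunches
  G3→F2: 38 bunches
  G3→F3: 81 bunches
Total cost = €1970.
(Supply check: G1 ships 93; G2 ships 46; G3 ships 119.)

1970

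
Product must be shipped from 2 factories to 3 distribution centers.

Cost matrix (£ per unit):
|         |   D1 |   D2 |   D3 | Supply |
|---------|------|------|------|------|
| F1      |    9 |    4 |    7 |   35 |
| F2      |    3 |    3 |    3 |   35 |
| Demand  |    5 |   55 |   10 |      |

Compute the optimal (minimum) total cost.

245

A cheapest plan:
  F1->D2: 35 × £4 = £140
  F2->D1: 5 × £3 = £15
  F2->D2: 20 × £3 = £60
  F2->D3: 10 × £3 = £30
Total = 140 + 15 + 60 + 30 = £245.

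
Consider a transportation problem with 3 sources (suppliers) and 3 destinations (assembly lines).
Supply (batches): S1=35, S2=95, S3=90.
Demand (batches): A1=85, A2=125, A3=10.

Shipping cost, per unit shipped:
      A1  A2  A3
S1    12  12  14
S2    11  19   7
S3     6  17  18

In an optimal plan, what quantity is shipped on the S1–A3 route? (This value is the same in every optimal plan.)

0

The minimum-cost plan:
  S1–A2: 35 batches
  S2–A2: 85 batches
  S2–A3: 10 batches
  S3–A1: 85 batches
  S3–A2: 5 batches
Total cost = 2700.
The route S1→A3 is not used.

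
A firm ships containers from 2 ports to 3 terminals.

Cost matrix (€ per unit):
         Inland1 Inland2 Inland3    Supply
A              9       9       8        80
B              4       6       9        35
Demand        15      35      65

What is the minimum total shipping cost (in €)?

One minimum-cost allocation:
  A to Inland2: 15 × €9 = €135
  A to Inland3: 65 × €8 = €520
  B to Inland1: 15 × €4 = €60
  B to Inland2: 20 × €6 = €120
Total = 135 + 520 + 60 + 120 = €835.

835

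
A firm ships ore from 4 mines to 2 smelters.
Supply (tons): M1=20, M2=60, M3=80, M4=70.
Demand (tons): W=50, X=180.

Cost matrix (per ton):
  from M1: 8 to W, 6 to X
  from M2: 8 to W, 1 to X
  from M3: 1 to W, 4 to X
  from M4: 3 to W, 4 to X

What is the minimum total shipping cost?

A cheapest plan:
  M1 to X: 20 × 6 = 120
  M2 to X: 60 × 1 = 60
  M3 to W: 50 × 1 = 50
  M3 to X: 30 × 4 = 120
  M4 to X: 70 × 4 = 280
Total = 120 + 60 + 50 + 120 + 280 = 630.
(Supply check: M1 ships 20; M2 ships 60; M3 ships 80; M4 ships 70.)

630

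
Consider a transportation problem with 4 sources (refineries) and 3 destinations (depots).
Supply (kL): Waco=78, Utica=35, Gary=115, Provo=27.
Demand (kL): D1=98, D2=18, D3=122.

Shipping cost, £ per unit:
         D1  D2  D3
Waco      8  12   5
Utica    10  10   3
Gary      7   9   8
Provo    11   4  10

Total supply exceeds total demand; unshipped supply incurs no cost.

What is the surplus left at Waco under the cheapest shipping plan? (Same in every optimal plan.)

0

Minimum-cost shipments:
  Waco→D3: 78 × £5 = £390
  Utica→D3: 35 × £3 = £105
  Gary→D1: 98 × £7 = £686
  Gary→D3: 9 × £8 = £72
  Provo→D2: 18 × £4 = £72
Total cost = £1325.
Waco ships 78 of its 78, leaving 0.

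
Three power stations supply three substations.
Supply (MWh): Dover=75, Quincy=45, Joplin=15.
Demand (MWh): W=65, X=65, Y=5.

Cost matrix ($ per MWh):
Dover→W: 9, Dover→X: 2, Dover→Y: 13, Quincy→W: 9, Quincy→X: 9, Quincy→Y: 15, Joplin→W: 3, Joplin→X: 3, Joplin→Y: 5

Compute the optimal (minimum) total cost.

Optimal allocation:
  Dover–W: 10 × $9 = $90
  Dover–X: 65 × $2 = $130
  Quincy–W: 45 × $9 = $405
  Joplin–W: 10 × $3 = $30
  Joplin–Y: 5 × $5 = $25
Total = 90 + 130 + 405 + 30 + 25 = $680.
(Supply check: Dover ships 75; Quincy ships 45; Joplin ships 15.)

680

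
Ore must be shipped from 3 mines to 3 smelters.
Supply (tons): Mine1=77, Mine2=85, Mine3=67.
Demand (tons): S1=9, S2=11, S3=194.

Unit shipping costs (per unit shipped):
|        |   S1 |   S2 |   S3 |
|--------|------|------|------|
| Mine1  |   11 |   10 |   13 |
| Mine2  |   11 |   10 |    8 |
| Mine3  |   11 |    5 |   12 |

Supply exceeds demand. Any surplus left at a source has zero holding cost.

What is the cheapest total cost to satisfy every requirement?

2195

A cheapest plan:
  Mine1→S1: 9 × 11 = 99
  Mine1→S3: 53 × 13 = 689
  Mine2→S3: 85 × 8 = 680
  Mine3→S2: 11 × 5 = 55
  Mine3→S3: 56 × 12 = 672
Total = 99 + 689 + 680 + 55 + 672 = 2195.
(Supply check: Mine1 ships 62; Mine2 ships 85; Mine3 ships 67.)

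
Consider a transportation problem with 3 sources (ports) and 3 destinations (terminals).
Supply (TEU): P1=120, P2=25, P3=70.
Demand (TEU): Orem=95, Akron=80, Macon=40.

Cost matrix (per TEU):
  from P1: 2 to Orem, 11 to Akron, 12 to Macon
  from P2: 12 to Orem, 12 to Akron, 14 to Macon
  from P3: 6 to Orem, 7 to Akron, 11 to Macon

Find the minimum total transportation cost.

1310

Optimal allocation:
  P1->Orem: 95 TEU
  P1->Macon: 25 TEU
  P2->Akron: 10 TEU
  P2->Macon: 15 TEU
  P3->Akron: 70 TEU
Total cost = 1310.
(Supply check: P1 ships 120; P2 ships 25; P3 ships 70.)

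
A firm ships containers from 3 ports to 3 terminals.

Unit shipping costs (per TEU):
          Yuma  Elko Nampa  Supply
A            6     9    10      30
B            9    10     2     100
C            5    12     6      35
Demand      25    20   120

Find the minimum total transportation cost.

635

A cheapest plan:
  A->Yuma: 10 × 6 = 60
  A->Elko: 20 × 9 = 180
  B->Nampa: 100 × 2 = 200
  C->Yuma: 15 × 5 = 75
  C->Nampa: 20 × 6 = 120
Total = 60 + 180 + 200 + 75 + 120 = 635.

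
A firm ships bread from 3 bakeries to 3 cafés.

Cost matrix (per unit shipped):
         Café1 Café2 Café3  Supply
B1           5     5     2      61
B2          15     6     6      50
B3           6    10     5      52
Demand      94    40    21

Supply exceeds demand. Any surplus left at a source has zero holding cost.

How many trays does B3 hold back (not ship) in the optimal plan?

Minimum-cost shipments:
  B1→Café1: 42 × 5 = 210
  B1→Café3: 19 × 2 = 38
  B2→Café2: 40 × 6 = 240
  B2→Café3: 2 × 6 = 12
  B3→Café1: 52 × 6 = 312
Total cost = 812.
B3 ships 52 of its 52, leaving 0.

0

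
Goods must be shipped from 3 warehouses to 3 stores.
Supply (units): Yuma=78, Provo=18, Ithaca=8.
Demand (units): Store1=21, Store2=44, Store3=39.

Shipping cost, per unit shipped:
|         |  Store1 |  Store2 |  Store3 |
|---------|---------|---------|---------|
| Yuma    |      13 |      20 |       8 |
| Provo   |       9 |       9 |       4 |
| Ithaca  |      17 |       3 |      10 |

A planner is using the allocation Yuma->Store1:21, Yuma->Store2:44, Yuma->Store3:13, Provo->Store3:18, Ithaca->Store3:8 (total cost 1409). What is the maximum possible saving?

Current plan cost = 21·13 + 44·20 + 13·8 + 18·4 + 8·10 = 1409.
Optimal plan:
  Yuma->Store1: 21 × 13 = 273
  Yuma->Store2: 18 × 20 = 360
  Yuma->Store3: 39 × 8 = 312
  Provo->Store2: 18 × 9 = 162
  Ithaca->Store2: 8 × 3 = 24
Optimal cost = 1131.
Saving = 1409 − 1131 = 278.

278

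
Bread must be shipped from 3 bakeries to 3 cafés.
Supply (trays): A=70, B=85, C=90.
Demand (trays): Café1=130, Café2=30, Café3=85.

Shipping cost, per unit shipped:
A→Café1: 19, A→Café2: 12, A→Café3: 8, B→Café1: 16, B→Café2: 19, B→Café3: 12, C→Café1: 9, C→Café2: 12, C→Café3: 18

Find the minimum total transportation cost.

An optimal shipping plan:
  A->Café2: 30 × 12 = 360
  A->Café3: 40 × 8 = 320
  B->Café1: 40 × 16 = 640
  B->Café3: 45 × 12 = 540
  C->Café1: 90 × 9 = 810
Total = 360 + 320 + 640 + 540 + 810 = 2670.

2670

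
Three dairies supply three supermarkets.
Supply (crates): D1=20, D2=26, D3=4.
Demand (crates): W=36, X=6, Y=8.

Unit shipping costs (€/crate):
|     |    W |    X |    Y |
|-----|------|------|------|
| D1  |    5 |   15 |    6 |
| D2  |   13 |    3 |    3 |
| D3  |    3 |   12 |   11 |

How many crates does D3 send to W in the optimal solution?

4

The minimum-cost plan:
  D1–W: 20 × €5 = €100
  D2–W: 12 × €13 = €156
  D2–X: 6 × €3 = €18
  D2–Y: 8 × €3 = €24
  D3–W: 4 × €3 = €12
Total cost = €310.
So D3→W carries 4 crates.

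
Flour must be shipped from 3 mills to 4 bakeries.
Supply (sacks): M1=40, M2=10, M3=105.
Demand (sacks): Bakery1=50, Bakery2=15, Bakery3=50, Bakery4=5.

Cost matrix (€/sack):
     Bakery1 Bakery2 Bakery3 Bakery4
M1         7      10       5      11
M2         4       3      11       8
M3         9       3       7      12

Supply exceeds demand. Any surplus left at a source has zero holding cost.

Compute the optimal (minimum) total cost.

775

A cheapest plan:
  M1→Bakery3: 40 × €5 = €200
  M2→Bakery1: 10 × €4 = €40
  M3→Bakery1: 40 × €9 = €360
  M3→Bakery2: 15 × €3 = €45
  M3→Bakery3: 10 × €7 = €70
  M3→Bakery4: 5 × €12 = €60
Total = 200 + 40 + 360 + 45 + 70 + 60 = €775.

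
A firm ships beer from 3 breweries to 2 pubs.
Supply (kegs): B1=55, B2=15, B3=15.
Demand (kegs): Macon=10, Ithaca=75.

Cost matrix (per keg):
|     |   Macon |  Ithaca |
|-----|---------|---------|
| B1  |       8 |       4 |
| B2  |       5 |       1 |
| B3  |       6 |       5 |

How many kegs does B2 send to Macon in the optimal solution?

Optimal shipments:
  B1->Ithaca: 55 × 4 = 220
  B2->Ithaca: 15 × 1 = 15
  B3->Macon: 10 × 6 = 60
  B3->Ithaca: 5 × 5 = 25
Total cost = 320.
The route B2→Macon is not used.

0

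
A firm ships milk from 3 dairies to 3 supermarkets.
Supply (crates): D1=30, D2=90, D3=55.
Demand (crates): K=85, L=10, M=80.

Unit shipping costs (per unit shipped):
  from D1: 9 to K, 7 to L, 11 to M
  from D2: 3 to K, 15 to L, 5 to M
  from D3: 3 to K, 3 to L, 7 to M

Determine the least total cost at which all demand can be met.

845

An optimal shipping plan:
  D1->L: 10 × 7 = 70
  D1->M: 20 × 11 = 220
  D2->K: 30 × 3 = 90
  D2->M: 60 × 5 = 300
  D3->K: 55 × 3 = 165
Total = 70 + 220 + 90 + 300 + 165 = 845.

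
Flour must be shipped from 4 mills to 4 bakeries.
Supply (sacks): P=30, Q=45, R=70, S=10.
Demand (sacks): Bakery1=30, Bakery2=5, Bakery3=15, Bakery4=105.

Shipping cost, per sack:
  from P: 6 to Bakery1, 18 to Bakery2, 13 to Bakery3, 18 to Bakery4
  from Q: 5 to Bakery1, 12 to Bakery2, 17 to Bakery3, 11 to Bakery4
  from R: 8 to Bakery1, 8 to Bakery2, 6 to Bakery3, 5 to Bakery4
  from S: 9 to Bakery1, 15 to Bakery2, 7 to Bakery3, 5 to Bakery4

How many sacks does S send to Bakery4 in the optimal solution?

10

Optimal shipments:
  P–Bakery1: 30 sacks
  Q–Bakery2: 5 sacks
  Q–Bakery4: 40 sacks
  R–Bakery3: 15 sacks
  R–Bakery4: 55 sacks
  S–Bakery4: 10 sacks
Total cost = 1095.
So S→Bakery4 carries 10 sacks.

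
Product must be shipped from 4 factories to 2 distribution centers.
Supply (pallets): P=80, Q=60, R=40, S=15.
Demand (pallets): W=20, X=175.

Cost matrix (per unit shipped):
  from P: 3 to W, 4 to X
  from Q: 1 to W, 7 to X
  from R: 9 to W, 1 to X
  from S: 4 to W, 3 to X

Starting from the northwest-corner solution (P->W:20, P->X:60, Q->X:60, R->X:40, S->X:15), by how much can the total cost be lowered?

100

Current plan cost = 20·3 + 60·4 + 60·7 + 40·1 + 15·3 = 805.
Optimal plan:
  P to X: 80 pallets
  Q to W: 20 pallets
  Q to X: 40 pallets
  R to X: 40 pallets
  S to X: 15 pallets
Optimal cost = 705.
Saving = 805 − 705 = 100.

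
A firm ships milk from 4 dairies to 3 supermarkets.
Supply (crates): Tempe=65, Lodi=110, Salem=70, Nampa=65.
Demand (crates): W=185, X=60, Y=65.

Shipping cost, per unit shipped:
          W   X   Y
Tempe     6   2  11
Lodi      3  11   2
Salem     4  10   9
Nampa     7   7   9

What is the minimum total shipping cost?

A cheapest plan:
  Tempe->W: 5 crates
  Tempe->X: 60 crates
  Lodi->W: 45 crates
  Lodi->Y: 65 crates
  Salem->W: 70 crates
  Nampa->W: 65 crates
Total cost = 1150.

1150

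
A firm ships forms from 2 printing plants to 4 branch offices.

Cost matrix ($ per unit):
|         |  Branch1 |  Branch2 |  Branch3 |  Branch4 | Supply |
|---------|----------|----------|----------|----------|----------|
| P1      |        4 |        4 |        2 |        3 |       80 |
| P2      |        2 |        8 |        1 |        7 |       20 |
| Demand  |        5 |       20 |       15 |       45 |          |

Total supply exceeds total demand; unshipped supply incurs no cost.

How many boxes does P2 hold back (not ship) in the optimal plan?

An optimal plan:
  P1 to Branch2: 20 boxes
  P1 to Branch4: 45 boxes
  P2 to Branch1: 5 boxes
  P2 to Branch3: 15 boxes
Total cost = $240.
P2 ships 20 of its 20, leaving 0.

0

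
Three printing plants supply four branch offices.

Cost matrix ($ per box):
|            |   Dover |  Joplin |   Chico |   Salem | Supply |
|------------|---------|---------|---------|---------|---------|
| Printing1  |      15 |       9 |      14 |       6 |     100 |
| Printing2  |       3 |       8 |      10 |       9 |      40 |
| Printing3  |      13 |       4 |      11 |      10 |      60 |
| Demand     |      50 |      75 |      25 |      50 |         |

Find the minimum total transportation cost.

One minimum-cost allocation:
  Printing1–Dover: 10 × $15 = $150
  Printing1–Joplin: 15 × $9 = $135
  Printing1–Chico: 25 × $14 = $350
  Printing1–Salem: 50 × $6 = $300
  Printing2–Dover: 40 × $3 = $120
  Printing3–Joplin: 60 × $4 = $240
Total = 150 + 135 + 350 + 300 + 120 + 240 = $1295.

1295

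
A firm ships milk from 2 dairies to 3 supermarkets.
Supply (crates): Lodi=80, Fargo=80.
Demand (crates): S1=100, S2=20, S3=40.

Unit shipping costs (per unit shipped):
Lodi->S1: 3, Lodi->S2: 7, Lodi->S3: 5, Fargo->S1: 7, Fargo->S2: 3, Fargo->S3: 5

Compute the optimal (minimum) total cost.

A cheapest plan:
  Lodi->S1: 80 crates
  Fargo->S1: 20 crates
  Fargo->S2: 20 crates
  Fargo->S3: 40 crates
Total cost = 640.
(Supply check: Lodi ships 80; Fargo ships 80.)

640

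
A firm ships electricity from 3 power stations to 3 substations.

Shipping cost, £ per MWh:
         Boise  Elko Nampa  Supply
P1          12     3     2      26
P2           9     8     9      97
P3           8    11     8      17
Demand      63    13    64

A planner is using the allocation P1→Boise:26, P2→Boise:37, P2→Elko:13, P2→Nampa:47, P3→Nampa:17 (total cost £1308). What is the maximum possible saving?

Current plan cost = 26·12 + 37·9 + 13·8 + 47·9 + 17·8 = £1308.
Optimal plan:
  P1–Nampa: 26 × £2 = £52
  P2–Boise: 46 × £9 = £414
  P2–Elko: 13 × £8 = £104
  P2–Nampa: 38 × £9 = £342
  P3–Boise: 17 × £8 = £136
Optimal cost = £1048.
Saving = 1308 − 1048 = £260.

260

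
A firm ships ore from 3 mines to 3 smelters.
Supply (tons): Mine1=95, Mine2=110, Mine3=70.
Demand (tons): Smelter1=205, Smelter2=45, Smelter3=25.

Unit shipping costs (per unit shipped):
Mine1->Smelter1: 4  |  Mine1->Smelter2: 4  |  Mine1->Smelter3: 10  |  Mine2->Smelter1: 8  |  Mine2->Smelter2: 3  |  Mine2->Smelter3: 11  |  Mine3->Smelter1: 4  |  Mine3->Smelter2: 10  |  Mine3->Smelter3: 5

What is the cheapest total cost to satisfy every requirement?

1340

One minimum-cost allocation:
  Mine1→Smelter1: 95 × 4 = 380
  Mine2→Smelter1: 65 × 8 = 520
  Mine2→Smelter2: 45 × 3 = 135
  Mine3→Smelter1: 45 × 4 = 180
  Mine3→Smelter3: 25 × 5 = 125
Total = 380 + 520 + 135 + 180 + 125 = 1340.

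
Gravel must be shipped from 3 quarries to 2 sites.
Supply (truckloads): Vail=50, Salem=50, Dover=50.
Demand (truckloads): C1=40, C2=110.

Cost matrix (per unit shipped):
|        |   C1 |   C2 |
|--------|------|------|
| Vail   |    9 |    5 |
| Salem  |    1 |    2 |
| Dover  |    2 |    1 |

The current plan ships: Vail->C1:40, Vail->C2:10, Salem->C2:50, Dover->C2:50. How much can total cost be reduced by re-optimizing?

200

Current plan cost = 40·9 + 10·5 + 50·2 + 50·1 = 560.
Optimal plan:
  Vail–C2: 50 truckloads
  Salem–C1: 40 truckloads
  Salem–C2: 10 truckloads
  Dover–C2: 50 truckloads
Optimal cost = 360.
Saving = 560 − 360 = 200.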